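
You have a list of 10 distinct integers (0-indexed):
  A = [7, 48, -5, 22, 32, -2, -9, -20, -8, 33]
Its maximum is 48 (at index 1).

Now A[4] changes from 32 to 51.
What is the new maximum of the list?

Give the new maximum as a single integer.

Answer: 51

Derivation:
Old max = 48 (at index 1)
Change: A[4] 32 -> 51
Changed element was NOT the old max.
  New max = max(old_max, new_val) = max(48, 51) = 51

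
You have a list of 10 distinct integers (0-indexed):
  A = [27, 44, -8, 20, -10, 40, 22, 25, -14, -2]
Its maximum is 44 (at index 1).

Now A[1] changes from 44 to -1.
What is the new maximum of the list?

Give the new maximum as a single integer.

Old max = 44 (at index 1)
Change: A[1] 44 -> -1
Changed element WAS the max -> may need rescan.
  Max of remaining elements: 40
  New max = max(-1, 40) = 40

Answer: 40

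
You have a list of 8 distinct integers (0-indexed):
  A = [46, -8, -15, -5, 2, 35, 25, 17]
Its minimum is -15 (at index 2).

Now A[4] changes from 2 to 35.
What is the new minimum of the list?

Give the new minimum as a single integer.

Answer: -15

Derivation:
Old min = -15 (at index 2)
Change: A[4] 2 -> 35
Changed element was NOT the old min.
  New min = min(old_min, new_val) = min(-15, 35) = -15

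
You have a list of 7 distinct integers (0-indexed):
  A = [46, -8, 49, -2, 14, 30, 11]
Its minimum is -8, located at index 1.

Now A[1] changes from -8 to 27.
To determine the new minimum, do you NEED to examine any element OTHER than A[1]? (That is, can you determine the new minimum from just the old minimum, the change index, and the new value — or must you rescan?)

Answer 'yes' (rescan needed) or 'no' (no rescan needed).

Old min = -8 at index 1
Change at index 1: -8 -> 27
Index 1 WAS the min and new value 27 > old min -8. Must rescan other elements to find the new min.
Needs rescan: yes

Answer: yes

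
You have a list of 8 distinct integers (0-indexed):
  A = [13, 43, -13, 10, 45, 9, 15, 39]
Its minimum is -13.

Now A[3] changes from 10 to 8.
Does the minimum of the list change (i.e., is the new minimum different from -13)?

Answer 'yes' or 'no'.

Answer: no

Derivation:
Old min = -13
Change: A[3] 10 -> 8
Changed element was NOT the min; min changes only if 8 < -13.
New min = -13; changed? no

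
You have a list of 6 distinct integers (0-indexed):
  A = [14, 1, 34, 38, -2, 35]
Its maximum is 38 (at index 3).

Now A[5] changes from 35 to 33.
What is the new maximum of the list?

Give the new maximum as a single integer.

Answer: 38

Derivation:
Old max = 38 (at index 3)
Change: A[5] 35 -> 33
Changed element was NOT the old max.
  New max = max(old_max, new_val) = max(38, 33) = 38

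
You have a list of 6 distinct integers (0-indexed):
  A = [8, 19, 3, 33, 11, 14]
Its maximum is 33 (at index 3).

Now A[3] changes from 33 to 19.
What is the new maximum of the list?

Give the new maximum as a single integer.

Answer: 19

Derivation:
Old max = 33 (at index 3)
Change: A[3] 33 -> 19
Changed element WAS the max -> may need rescan.
  Max of remaining elements: 19
  New max = max(19, 19) = 19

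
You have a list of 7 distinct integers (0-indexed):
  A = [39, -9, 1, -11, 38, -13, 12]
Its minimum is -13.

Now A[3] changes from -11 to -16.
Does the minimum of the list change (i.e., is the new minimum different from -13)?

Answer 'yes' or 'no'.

Answer: yes

Derivation:
Old min = -13
Change: A[3] -11 -> -16
Changed element was NOT the min; min changes only if -16 < -13.
New min = -16; changed? yes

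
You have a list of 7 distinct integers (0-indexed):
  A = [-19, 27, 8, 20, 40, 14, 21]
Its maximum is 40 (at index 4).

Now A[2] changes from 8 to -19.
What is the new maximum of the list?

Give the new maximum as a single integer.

Old max = 40 (at index 4)
Change: A[2] 8 -> -19
Changed element was NOT the old max.
  New max = max(old_max, new_val) = max(40, -19) = 40

Answer: 40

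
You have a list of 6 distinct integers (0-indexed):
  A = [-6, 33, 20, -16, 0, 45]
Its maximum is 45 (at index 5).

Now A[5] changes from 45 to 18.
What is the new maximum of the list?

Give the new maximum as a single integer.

Answer: 33

Derivation:
Old max = 45 (at index 5)
Change: A[5] 45 -> 18
Changed element WAS the max -> may need rescan.
  Max of remaining elements: 33
  New max = max(18, 33) = 33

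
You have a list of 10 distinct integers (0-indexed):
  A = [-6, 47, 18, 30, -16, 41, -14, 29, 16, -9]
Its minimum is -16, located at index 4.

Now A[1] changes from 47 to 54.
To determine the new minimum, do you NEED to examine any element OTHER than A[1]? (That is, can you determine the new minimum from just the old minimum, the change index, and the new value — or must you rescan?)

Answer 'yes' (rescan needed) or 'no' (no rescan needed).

Old min = -16 at index 4
Change at index 1: 47 -> 54
Index 1 was NOT the min. New min = min(-16, 54). No rescan of other elements needed.
Needs rescan: no

Answer: no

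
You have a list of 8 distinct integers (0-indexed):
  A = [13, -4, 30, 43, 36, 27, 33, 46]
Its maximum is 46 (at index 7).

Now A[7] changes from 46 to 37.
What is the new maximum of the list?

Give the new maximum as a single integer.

Answer: 43

Derivation:
Old max = 46 (at index 7)
Change: A[7] 46 -> 37
Changed element WAS the max -> may need rescan.
  Max of remaining elements: 43
  New max = max(37, 43) = 43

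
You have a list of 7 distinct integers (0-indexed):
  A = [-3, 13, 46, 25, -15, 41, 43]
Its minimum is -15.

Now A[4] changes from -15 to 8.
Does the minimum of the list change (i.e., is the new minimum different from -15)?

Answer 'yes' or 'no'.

Answer: yes

Derivation:
Old min = -15
Change: A[4] -15 -> 8
Changed element was the min; new min must be rechecked.
New min = -3; changed? yes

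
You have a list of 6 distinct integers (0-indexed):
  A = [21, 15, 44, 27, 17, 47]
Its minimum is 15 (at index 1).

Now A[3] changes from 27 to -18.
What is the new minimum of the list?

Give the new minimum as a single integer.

Old min = 15 (at index 1)
Change: A[3] 27 -> -18
Changed element was NOT the old min.
  New min = min(old_min, new_val) = min(15, -18) = -18

Answer: -18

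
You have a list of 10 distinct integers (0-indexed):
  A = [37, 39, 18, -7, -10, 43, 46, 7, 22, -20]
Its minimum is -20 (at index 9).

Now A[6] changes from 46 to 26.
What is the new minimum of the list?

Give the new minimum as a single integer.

Old min = -20 (at index 9)
Change: A[6] 46 -> 26
Changed element was NOT the old min.
  New min = min(old_min, new_val) = min(-20, 26) = -20

Answer: -20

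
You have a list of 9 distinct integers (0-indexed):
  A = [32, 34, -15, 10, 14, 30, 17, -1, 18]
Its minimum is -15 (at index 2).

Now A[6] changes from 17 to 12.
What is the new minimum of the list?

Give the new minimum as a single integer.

Answer: -15

Derivation:
Old min = -15 (at index 2)
Change: A[6] 17 -> 12
Changed element was NOT the old min.
  New min = min(old_min, new_val) = min(-15, 12) = -15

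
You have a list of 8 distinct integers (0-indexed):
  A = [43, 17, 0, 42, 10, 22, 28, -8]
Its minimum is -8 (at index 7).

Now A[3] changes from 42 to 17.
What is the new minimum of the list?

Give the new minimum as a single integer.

Old min = -8 (at index 7)
Change: A[3] 42 -> 17
Changed element was NOT the old min.
  New min = min(old_min, new_val) = min(-8, 17) = -8

Answer: -8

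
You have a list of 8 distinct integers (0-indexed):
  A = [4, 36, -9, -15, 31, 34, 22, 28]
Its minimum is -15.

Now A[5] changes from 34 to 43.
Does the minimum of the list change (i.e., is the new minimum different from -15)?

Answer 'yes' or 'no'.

Old min = -15
Change: A[5] 34 -> 43
Changed element was NOT the min; min changes only if 43 < -15.
New min = -15; changed? no

Answer: no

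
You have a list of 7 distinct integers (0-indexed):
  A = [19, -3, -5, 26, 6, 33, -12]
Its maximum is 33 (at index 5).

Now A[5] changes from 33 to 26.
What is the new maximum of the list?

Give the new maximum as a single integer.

Old max = 33 (at index 5)
Change: A[5] 33 -> 26
Changed element WAS the max -> may need rescan.
  Max of remaining elements: 26
  New max = max(26, 26) = 26

Answer: 26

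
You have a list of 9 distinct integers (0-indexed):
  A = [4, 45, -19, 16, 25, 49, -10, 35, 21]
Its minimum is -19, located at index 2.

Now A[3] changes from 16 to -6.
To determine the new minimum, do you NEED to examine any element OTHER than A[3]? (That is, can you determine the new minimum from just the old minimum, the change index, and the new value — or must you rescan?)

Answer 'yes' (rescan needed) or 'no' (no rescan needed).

Answer: no

Derivation:
Old min = -19 at index 2
Change at index 3: 16 -> -6
Index 3 was NOT the min. New min = min(-19, -6). No rescan of other elements needed.
Needs rescan: no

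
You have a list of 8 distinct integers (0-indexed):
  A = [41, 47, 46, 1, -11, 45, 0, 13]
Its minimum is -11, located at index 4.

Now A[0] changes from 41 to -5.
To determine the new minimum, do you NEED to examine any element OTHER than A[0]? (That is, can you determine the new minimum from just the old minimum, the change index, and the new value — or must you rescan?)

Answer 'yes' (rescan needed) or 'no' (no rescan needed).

Old min = -11 at index 4
Change at index 0: 41 -> -5
Index 0 was NOT the min. New min = min(-11, -5). No rescan of other elements needed.
Needs rescan: no

Answer: no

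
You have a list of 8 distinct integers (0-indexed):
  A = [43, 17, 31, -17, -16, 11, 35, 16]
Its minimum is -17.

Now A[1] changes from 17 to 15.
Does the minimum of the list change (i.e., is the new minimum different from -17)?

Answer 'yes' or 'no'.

Old min = -17
Change: A[1] 17 -> 15
Changed element was NOT the min; min changes only if 15 < -17.
New min = -17; changed? no

Answer: no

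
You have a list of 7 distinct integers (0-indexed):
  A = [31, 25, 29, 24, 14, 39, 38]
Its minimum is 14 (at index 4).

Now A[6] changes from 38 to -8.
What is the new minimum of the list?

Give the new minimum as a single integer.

Old min = 14 (at index 4)
Change: A[6] 38 -> -8
Changed element was NOT the old min.
  New min = min(old_min, new_val) = min(14, -8) = -8

Answer: -8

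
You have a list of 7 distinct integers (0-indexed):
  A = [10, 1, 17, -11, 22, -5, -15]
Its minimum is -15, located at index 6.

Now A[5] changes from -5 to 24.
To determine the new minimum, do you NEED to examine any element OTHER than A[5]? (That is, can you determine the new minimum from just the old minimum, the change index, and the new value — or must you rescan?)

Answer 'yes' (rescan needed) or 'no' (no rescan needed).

Answer: no

Derivation:
Old min = -15 at index 6
Change at index 5: -5 -> 24
Index 5 was NOT the min. New min = min(-15, 24). No rescan of other elements needed.
Needs rescan: no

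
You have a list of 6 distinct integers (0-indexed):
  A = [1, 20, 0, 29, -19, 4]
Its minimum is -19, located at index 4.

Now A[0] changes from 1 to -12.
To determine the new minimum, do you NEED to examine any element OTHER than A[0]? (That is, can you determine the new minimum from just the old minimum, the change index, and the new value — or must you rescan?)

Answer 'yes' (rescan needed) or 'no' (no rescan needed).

Answer: no

Derivation:
Old min = -19 at index 4
Change at index 0: 1 -> -12
Index 0 was NOT the min. New min = min(-19, -12). No rescan of other elements needed.
Needs rescan: no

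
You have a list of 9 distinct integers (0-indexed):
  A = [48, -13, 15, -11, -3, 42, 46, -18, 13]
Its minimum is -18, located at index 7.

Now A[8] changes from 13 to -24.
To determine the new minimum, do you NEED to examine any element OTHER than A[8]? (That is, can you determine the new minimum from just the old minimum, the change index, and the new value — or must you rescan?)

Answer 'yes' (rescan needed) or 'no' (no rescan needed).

Answer: no

Derivation:
Old min = -18 at index 7
Change at index 8: 13 -> -24
Index 8 was NOT the min. New min = min(-18, -24). No rescan of other elements needed.
Needs rescan: no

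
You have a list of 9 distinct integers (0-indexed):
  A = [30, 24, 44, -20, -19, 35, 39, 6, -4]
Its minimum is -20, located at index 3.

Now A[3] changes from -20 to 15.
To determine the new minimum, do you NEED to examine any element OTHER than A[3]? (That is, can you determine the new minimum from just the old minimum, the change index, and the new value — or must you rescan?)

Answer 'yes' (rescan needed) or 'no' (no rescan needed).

Old min = -20 at index 3
Change at index 3: -20 -> 15
Index 3 WAS the min and new value 15 > old min -20. Must rescan other elements to find the new min.
Needs rescan: yes

Answer: yes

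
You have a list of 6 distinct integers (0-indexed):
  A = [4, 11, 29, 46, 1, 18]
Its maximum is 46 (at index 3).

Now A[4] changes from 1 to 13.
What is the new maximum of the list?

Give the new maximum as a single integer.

Answer: 46

Derivation:
Old max = 46 (at index 3)
Change: A[4] 1 -> 13
Changed element was NOT the old max.
  New max = max(old_max, new_val) = max(46, 13) = 46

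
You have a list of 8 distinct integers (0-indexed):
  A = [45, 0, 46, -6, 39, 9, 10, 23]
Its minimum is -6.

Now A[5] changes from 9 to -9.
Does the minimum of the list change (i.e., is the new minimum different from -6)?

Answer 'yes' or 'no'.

Answer: yes

Derivation:
Old min = -6
Change: A[5] 9 -> -9
Changed element was NOT the min; min changes only if -9 < -6.
New min = -9; changed? yes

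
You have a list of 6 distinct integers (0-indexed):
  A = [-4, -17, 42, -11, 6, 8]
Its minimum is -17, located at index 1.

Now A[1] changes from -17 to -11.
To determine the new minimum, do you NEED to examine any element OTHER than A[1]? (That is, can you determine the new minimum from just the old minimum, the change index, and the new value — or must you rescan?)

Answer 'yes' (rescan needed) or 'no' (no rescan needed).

Answer: yes

Derivation:
Old min = -17 at index 1
Change at index 1: -17 -> -11
Index 1 WAS the min and new value -11 > old min -17. Must rescan other elements to find the new min.
Needs rescan: yes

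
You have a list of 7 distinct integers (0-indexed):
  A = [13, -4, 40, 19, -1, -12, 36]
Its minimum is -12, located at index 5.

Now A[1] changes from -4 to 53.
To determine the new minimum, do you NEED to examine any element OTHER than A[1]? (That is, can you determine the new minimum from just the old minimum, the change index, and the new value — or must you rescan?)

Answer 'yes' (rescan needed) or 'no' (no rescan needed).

Old min = -12 at index 5
Change at index 1: -4 -> 53
Index 1 was NOT the min. New min = min(-12, 53). No rescan of other elements needed.
Needs rescan: no

Answer: no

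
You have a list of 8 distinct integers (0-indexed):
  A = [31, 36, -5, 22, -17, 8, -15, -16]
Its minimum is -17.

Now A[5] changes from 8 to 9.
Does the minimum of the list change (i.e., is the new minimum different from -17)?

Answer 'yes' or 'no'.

Answer: no

Derivation:
Old min = -17
Change: A[5] 8 -> 9
Changed element was NOT the min; min changes only if 9 < -17.
New min = -17; changed? no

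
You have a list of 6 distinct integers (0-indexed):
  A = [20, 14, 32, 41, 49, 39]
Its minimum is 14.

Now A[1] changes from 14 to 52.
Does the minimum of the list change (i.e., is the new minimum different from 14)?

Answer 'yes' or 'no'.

Old min = 14
Change: A[1] 14 -> 52
Changed element was the min; new min must be rechecked.
New min = 20; changed? yes

Answer: yes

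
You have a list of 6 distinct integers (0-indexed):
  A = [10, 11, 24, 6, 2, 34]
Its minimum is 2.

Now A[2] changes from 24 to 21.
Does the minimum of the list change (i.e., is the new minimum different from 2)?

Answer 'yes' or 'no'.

Old min = 2
Change: A[2] 24 -> 21
Changed element was NOT the min; min changes only if 21 < 2.
New min = 2; changed? no

Answer: no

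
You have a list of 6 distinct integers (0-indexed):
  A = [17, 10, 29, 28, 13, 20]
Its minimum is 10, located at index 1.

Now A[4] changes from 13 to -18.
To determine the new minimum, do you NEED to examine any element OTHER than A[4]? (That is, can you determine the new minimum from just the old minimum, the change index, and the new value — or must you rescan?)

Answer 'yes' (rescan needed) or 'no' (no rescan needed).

Answer: no

Derivation:
Old min = 10 at index 1
Change at index 4: 13 -> -18
Index 4 was NOT the min. New min = min(10, -18). No rescan of other elements needed.
Needs rescan: no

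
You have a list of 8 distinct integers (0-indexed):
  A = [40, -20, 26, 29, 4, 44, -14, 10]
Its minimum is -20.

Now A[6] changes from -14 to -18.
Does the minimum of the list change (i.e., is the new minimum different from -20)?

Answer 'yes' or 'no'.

Old min = -20
Change: A[6] -14 -> -18
Changed element was NOT the min; min changes only if -18 < -20.
New min = -20; changed? no

Answer: no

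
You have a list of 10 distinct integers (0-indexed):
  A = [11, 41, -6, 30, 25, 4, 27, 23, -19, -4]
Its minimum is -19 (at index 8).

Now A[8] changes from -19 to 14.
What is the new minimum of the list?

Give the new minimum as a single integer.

Old min = -19 (at index 8)
Change: A[8] -19 -> 14
Changed element WAS the min. Need to check: is 14 still <= all others?
  Min of remaining elements: -6
  New min = min(14, -6) = -6

Answer: -6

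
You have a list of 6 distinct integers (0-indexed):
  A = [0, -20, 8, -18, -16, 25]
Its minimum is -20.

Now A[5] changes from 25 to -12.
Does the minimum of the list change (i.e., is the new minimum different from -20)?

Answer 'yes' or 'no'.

Old min = -20
Change: A[5] 25 -> -12
Changed element was NOT the min; min changes only if -12 < -20.
New min = -20; changed? no

Answer: no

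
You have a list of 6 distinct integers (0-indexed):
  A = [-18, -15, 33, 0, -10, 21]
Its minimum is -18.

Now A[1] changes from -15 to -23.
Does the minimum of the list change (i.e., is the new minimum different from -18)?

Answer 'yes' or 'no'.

Answer: yes

Derivation:
Old min = -18
Change: A[1] -15 -> -23
Changed element was NOT the min; min changes only if -23 < -18.
New min = -23; changed? yes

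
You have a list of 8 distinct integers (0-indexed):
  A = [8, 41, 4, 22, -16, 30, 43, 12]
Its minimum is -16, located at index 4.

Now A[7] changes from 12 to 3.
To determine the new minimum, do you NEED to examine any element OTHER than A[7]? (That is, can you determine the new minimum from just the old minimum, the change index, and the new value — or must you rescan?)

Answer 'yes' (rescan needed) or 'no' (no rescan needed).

Old min = -16 at index 4
Change at index 7: 12 -> 3
Index 7 was NOT the min. New min = min(-16, 3). No rescan of other elements needed.
Needs rescan: no

Answer: no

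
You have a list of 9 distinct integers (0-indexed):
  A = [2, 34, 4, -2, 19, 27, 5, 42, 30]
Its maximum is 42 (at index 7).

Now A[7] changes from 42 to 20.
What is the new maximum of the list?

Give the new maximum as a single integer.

Old max = 42 (at index 7)
Change: A[7] 42 -> 20
Changed element WAS the max -> may need rescan.
  Max of remaining elements: 34
  New max = max(20, 34) = 34

Answer: 34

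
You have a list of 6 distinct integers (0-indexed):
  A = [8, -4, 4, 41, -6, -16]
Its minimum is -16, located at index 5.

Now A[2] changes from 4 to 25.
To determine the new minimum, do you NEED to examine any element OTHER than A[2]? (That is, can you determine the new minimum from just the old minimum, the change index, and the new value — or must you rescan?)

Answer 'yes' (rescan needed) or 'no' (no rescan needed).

Answer: no

Derivation:
Old min = -16 at index 5
Change at index 2: 4 -> 25
Index 2 was NOT the min. New min = min(-16, 25). No rescan of other elements needed.
Needs rescan: no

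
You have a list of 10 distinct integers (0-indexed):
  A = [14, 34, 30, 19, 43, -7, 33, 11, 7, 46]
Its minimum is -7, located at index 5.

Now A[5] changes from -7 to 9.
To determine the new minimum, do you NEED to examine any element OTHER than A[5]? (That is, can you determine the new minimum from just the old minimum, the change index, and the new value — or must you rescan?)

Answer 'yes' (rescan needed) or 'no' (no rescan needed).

Answer: yes

Derivation:
Old min = -7 at index 5
Change at index 5: -7 -> 9
Index 5 WAS the min and new value 9 > old min -7. Must rescan other elements to find the new min.
Needs rescan: yes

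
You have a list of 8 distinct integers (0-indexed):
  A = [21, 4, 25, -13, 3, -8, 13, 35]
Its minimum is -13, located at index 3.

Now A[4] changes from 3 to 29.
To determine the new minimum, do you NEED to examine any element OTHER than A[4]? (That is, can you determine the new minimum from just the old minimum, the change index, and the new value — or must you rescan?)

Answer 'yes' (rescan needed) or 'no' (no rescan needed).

Answer: no

Derivation:
Old min = -13 at index 3
Change at index 4: 3 -> 29
Index 4 was NOT the min. New min = min(-13, 29). No rescan of other elements needed.
Needs rescan: no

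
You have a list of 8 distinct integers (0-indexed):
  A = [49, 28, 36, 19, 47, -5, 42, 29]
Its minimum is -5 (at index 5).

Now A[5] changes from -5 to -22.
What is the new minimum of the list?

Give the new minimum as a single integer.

Old min = -5 (at index 5)
Change: A[5] -5 -> -22
Changed element WAS the min. Need to check: is -22 still <= all others?
  Min of remaining elements: 19
  New min = min(-22, 19) = -22

Answer: -22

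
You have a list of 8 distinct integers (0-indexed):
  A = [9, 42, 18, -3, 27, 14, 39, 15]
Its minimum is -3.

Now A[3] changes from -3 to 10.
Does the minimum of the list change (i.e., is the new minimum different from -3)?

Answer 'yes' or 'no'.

Old min = -3
Change: A[3] -3 -> 10
Changed element was the min; new min must be rechecked.
New min = 9; changed? yes

Answer: yes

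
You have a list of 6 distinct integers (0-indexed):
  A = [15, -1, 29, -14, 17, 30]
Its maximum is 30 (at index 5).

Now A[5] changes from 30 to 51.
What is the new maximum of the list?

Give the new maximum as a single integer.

Old max = 30 (at index 5)
Change: A[5] 30 -> 51
Changed element WAS the max -> may need rescan.
  Max of remaining elements: 29
  New max = max(51, 29) = 51

Answer: 51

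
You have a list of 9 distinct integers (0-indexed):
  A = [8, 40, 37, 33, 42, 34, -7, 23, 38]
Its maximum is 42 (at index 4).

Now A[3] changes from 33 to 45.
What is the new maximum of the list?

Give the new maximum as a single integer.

Old max = 42 (at index 4)
Change: A[3] 33 -> 45
Changed element was NOT the old max.
  New max = max(old_max, new_val) = max(42, 45) = 45

Answer: 45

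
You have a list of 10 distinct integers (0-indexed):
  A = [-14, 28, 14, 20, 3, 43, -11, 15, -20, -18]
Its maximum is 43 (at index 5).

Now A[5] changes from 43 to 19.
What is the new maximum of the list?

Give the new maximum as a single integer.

Old max = 43 (at index 5)
Change: A[5] 43 -> 19
Changed element WAS the max -> may need rescan.
  Max of remaining elements: 28
  New max = max(19, 28) = 28

Answer: 28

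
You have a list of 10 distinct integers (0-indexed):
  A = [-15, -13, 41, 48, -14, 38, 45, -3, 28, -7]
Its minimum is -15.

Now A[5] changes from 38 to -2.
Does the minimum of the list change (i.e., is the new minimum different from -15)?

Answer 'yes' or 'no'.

Answer: no

Derivation:
Old min = -15
Change: A[5] 38 -> -2
Changed element was NOT the min; min changes only if -2 < -15.
New min = -15; changed? no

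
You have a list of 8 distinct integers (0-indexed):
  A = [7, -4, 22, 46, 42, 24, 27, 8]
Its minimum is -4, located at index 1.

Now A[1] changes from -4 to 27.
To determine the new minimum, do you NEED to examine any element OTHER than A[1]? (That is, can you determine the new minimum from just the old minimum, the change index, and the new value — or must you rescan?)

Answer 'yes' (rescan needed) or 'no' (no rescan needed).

Answer: yes

Derivation:
Old min = -4 at index 1
Change at index 1: -4 -> 27
Index 1 WAS the min and new value 27 > old min -4. Must rescan other elements to find the new min.
Needs rescan: yes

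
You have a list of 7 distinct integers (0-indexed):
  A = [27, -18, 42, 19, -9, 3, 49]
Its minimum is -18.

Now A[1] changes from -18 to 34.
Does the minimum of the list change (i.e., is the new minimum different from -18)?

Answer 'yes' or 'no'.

Old min = -18
Change: A[1] -18 -> 34
Changed element was the min; new min must be rechecked.
New min = -9; changed? yes

Answer: yes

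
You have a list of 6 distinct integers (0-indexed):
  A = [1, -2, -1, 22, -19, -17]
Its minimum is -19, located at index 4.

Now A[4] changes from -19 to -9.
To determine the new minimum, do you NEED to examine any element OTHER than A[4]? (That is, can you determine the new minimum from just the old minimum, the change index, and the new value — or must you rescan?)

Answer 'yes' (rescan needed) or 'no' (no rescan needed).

Old min = -19 at index 4
Change at index 4: -19 -> -9
Index 4 WAS the min and new value -9 > old min -19. Must rescan other elements to find the new min.
Needs rescan: yes

Answer: yes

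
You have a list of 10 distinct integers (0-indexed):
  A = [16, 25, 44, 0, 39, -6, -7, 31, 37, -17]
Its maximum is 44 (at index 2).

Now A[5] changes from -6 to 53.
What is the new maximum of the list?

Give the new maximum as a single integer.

Old max = 44 (at index 2)
Change: A[5] -6 -> 53
Changed element was NOT the old max.
  New max = max(old_max, new_val) = max(44, 53) = 53

Answer: 53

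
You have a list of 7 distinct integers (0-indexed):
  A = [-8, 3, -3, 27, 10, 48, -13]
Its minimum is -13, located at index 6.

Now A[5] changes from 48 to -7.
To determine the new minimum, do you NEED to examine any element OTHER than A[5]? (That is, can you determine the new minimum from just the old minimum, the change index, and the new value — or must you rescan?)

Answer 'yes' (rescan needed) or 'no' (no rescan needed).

Answer: no

Derivation:
Old min = -13 at index 6
Change at index 5: 48 -> -7
Index 5 was NOT the min. New min = min(-13, -7). No rescan of other elements needed.
Needs rescan: no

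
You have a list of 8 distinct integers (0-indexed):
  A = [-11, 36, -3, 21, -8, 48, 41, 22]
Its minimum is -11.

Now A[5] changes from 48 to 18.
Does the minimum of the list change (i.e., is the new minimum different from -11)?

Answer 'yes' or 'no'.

Old min = -11
Change: A[5] 48 -> 18
Changed element was NOT the min; min changes only if 18 < -11.
New min = -11; changed? no

Answer: no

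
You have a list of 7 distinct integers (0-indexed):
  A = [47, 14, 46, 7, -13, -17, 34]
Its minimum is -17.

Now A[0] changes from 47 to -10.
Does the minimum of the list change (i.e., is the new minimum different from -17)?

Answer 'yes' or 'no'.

Old min = -17
Change: A[0] 47 -> -10
Changed element was NOT the min; min changes only if -10 < -17.
New min = -17; changed? no

Answer: no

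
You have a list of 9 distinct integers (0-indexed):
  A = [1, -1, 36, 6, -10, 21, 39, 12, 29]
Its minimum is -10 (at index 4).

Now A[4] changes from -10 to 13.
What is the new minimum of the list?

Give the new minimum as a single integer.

Old min = -10 (at index 4)
Change: A[4] -10 -> 13
Changed element WAS the min. Need to check: is 13 still <= all others?
  Min of remaining elements: -1
  New min = min(13, -1) = -1

Answer: -1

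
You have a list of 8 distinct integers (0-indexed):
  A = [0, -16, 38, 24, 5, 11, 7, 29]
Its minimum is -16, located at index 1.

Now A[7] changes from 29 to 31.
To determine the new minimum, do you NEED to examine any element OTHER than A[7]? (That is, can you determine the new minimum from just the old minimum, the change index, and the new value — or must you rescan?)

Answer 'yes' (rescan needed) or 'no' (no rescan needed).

Old min = -16 at index 1
Change at index 7: 29 -> 31
Index 7 was NOT the min. New min = min(-16, 31). No rescan of other elements needed.
Needs rescan: no

Answer: no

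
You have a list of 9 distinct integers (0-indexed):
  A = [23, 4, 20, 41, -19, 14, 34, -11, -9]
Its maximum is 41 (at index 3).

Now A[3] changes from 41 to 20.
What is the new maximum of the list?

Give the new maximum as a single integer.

Old max = 41 (at index 3)
Change: A[3] 41 -> 20
Changed element WAS the max -> may need rescan.
  Max of remaining elements: 34
  New max = max(20, 34) = 34

Answer: 34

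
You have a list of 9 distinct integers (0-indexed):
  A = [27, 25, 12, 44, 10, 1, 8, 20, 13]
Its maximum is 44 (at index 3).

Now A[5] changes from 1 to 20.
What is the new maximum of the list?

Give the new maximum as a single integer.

Old max = 44 (at index 3)
Change: A[5] 1 -> 20
Changed element was NOT the old max.
  New max = max(old_max, new_val) = max(44, 20) = 44

Answer: 44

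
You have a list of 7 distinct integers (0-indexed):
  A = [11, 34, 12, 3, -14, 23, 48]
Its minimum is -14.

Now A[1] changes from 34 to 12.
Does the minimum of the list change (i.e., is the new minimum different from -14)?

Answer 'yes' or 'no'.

Answer: no

Derivation:
Old min = -14
Change: A[1] 34 -> 12
Changed element was NOT the min; min changes only if 12 < -14.
New min = -14; changed? no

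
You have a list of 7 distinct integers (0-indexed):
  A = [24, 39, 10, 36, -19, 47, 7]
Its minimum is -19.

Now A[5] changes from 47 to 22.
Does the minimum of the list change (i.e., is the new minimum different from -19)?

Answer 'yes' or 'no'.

Old min = -19
Change: A[5] 47 -> 22
Changed element was NOT the min; min changes only if 22 < -19.
New min = -19; changed? no

Answer: no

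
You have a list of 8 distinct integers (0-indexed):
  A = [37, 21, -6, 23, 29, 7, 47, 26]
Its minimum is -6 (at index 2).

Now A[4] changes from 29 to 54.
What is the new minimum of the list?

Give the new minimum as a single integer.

Answer: -6

Derivation:
Old min = -6 (at index 2)
Change: A[4] 29 -> 54
Changed element was NOT the old min.
  New min = min(old_min, new_val) = min(-6, 54) = -6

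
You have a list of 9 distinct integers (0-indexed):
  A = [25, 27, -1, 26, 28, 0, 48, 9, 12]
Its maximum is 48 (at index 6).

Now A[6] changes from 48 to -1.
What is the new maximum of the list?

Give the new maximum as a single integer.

Old max = 48 (at index 6)
Change: A[6] 48 -> -1
Changed element WAS the max -> may need rescan.
  Max of remaining elements: 28
  New max = max(-1, 28) = 28

Answer: 28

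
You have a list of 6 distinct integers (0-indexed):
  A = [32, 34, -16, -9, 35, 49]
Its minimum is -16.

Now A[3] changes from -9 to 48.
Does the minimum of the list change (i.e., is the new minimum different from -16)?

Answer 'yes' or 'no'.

Answer: no

Derivation:
Old min = -16
Change: A[3] -9 -> 48
Changed element was NOT the min; min changes only if 48 < -16.
New min = -16; changed? no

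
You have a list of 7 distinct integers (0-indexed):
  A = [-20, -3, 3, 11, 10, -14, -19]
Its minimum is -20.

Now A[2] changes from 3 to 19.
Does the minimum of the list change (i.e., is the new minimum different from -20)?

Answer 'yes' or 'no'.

Answer: no

Derivation:
Old min = -20
Change: A[2] 3 -> 19
Changed element was NOT the min; min changes only if 19 < -20.
New min = -20; changed? no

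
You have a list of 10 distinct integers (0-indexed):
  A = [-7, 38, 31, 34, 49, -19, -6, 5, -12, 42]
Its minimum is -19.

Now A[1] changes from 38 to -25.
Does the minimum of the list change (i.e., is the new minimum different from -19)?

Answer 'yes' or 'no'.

Old min = -19
Change: A[1] 38 -> -25
Changed element was NOT the min; min changes only if -25 < -19.
New min = -25; changed? yes

Answer: yes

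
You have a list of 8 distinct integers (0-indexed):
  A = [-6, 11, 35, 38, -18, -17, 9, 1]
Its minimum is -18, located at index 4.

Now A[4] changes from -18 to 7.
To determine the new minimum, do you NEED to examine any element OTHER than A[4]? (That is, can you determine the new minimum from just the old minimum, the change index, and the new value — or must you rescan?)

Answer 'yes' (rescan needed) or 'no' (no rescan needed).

Answer: yes

Derivation:
Old min = -18 at index 4
Change at index 4: -18 -> 7
Index 4 WAS the min and new value 7 > old min -18. Must rescan other elements to find the new min.
Needs rescan: yes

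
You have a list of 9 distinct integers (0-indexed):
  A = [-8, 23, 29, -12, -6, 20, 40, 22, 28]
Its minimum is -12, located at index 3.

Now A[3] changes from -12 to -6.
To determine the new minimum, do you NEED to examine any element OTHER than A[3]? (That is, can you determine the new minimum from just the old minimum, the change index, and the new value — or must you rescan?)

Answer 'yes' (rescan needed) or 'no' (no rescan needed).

Answer: yes

Derivation:
Old min = -12 at index 3
Change at index 3: -12 -> -6
Index 3 WAS the min and new value -6 > old min -12. Must rescan other elements to find the new min.
Needs rescan: yes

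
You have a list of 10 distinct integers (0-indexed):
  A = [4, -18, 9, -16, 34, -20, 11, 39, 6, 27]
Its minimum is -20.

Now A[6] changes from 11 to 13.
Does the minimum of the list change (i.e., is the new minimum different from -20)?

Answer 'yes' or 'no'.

Old min = -20
Change: A[6] 11 -> 13
Changed element was NOT the min; min changes only if 13 < -20.
New min = -20; changed? no

Answer: no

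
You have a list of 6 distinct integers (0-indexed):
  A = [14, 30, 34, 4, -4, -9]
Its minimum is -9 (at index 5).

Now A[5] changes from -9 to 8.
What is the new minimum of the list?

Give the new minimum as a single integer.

Old min = -9 (at index 5)
Change: A[5] -9 -> 8
Changed element WAS the min. Need to check: is 8 still <= all others?
  Min of remaining elements: -4
  New min = min(8, -4) = -4

Answer: -4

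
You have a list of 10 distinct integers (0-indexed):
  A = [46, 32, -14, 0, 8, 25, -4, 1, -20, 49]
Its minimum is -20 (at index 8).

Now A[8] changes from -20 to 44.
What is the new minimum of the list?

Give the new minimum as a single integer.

Old min = -20 (at index 8)
Change: A[8] -20 -> 44
Changed element WAS the min. Need to check: is 44 still <= all others?
  Min of remaining elements: -14
  New min = min(44, -14) = -14

Answer: -14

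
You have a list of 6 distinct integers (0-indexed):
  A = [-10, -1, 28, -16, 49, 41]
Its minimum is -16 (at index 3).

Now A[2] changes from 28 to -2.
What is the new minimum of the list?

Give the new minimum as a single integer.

Old min = -16 (at index 3)
Change: A[2] 28 -> -2
Changed element was NOT the old min.
  New min = min(old_min, new_val) = min(-16, -2) = -16

Answer: -16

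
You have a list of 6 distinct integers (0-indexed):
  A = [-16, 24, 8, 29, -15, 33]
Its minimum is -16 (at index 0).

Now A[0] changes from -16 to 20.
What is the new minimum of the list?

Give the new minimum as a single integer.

Old min = -16 (at index 0)
Change: A[0] -16 -> 20
Changed element WAS the min. Need to check: is 20 still <= all others?
  Min of remaining elements: -15
  New min = min(20, -15) = -15

Answer: -15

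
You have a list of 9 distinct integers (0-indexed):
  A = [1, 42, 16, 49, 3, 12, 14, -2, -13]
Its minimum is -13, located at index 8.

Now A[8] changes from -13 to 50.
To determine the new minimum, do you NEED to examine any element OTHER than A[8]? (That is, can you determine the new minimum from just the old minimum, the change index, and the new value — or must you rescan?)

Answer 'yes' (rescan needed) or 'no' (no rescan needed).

Answer: yes

Derivation:
Old min = -13 at index 8
Change at index 8: -13 -> 50
Index 8 WAS the min and new value 50 > old min -13. Must rescan other elements to find the new min.
Needs rescan: yes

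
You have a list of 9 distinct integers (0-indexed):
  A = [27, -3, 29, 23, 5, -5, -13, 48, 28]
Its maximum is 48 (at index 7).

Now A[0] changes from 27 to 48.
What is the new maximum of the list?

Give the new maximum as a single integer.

Answer: 48

Derivation:
Old max = 48 (at index 7)
Change: A[0] 27 -> 48
Changed element was NOT the old max.
  New max = max(old_max, new_val) = max(48, 48) = 48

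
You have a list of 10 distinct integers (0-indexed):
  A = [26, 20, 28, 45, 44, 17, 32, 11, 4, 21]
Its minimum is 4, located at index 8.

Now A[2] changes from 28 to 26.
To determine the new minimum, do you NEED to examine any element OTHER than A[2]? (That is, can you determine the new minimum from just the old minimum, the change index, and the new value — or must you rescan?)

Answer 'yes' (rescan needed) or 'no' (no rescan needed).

Answer: no

Derivation:
Old min = 4 at index 8
Change at index 2: 28 -> 26
Index 2 was NOT the min. New min = min(4, 26). No rescan of other elements needed.
Needs rescan: no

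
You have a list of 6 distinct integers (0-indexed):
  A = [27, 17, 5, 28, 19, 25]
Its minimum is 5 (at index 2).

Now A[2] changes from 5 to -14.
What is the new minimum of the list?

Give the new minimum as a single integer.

Old min = 5 (at index 2)
Change: A[2] 5 -> -14
Changed element WAS the min. Need to check: is -14 still <= all others?
  Min of remaining elements: 17
  New min = min(-14, 17) = -14

Answer: -14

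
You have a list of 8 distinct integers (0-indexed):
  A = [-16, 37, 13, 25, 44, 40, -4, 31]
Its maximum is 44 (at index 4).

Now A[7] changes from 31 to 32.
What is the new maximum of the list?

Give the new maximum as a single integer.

Old max = 44 (at index 4)
Change: A[7] 31 -> 32
Changed element was NOT the old max.
  New max = max(old_max, new_val) = max(44, 32) = 44

Answer: 44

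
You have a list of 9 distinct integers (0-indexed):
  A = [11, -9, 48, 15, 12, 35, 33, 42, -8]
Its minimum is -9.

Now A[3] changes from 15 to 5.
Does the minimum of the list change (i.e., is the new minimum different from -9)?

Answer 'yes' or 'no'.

Answer: no

Derivation:
Old min = -9
Change: A[3] 15 -> 5
Changed element was NOT the min; min changes only if 5 < -9.
New min = -9; changed? no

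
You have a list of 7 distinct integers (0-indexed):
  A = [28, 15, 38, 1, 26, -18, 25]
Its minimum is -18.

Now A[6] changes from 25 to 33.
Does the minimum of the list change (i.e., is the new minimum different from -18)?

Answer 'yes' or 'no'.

Old min = -18
Change: A[6] 25 -> 33
Changed element was NOT the min; min changes only if 33 < -18.
New min = -18; changed? no

Answer: no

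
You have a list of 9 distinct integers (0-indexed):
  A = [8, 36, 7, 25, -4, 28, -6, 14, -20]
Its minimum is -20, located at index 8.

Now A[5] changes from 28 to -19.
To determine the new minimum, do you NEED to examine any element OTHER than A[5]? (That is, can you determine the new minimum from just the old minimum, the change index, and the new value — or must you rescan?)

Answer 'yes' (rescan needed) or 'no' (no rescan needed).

Old min = -20 at index 8
Change at index 5: 28 -> -19
Index 5 was NOT the min. New min = min(-20, -19). No rescan of other elements needed.
Needs rescan: no

Answer: no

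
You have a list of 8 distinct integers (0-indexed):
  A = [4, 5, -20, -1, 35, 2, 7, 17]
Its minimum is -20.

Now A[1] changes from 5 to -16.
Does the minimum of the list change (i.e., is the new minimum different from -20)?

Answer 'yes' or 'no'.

Answer: no

Derivation:
Old min = -20
Change: A[1] 5 -> -16
Changed element was NOT the min; min changes only if -16 < -20.
New min = -20; changed? no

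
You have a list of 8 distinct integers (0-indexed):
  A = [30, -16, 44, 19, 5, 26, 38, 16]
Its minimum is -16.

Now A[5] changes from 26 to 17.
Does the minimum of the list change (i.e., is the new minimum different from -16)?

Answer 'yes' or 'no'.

Old min = -16
Change: A[5] 26 -> 17
Changed element was NOT the min; min changes only if 17 < -16.
New min = -16; changed? no

Answer: no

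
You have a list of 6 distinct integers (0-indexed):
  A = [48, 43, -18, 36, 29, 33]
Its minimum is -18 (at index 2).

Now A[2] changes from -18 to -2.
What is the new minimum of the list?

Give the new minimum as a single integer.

Old min = -18 (at index 2)
Change: A[2] -18 -> -2
Changed element WAS the min. Need to check: is -2 still <= all others?
  Min of remaining elements: 29
  New min = min(-2, 29) = -2

Answer: -2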